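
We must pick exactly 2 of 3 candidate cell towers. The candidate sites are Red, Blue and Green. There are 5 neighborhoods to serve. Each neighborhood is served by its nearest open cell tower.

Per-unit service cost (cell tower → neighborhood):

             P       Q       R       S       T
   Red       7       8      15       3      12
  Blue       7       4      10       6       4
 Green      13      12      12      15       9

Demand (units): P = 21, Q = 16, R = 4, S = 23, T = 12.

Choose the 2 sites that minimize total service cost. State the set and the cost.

With exactly 2 open, each neighborhood uses its cheapest among the chosen.
{Red, Blue}: P→Red 7·21=147, Q→Blue 4·16=64, R→Blue 10·4=40, S→Red 3·23=69, T→Blue 4·12=48. Service cost 368.
{Blue, Green}: service cost 437
{Red, Green}: service cost 500
Among all 3 size-2 choices, {Red, Blue} is lowest.

Choose Red and Blue; total service cost 368.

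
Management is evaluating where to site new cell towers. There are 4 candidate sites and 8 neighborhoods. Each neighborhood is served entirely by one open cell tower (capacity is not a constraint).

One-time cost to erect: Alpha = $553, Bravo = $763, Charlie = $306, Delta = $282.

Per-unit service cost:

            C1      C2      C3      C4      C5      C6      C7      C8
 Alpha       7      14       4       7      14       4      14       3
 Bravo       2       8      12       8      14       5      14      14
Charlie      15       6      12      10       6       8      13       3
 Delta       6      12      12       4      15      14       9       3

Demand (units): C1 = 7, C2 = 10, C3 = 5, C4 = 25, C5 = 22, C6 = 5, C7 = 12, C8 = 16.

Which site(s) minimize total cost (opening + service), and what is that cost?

For any fixed open set, each neighborhood goes to its cheapest open site; total = fixed + service.
{Charlie}: C1→Charlie 15·7=105, C2→Charlie 6·10=60, C3→Charlie 12·5=60, C4→Charlie 10·25=250, C5→Charlie 6·22=132, C6→Charlie 8·5=40, C7→Charlie 13·12=156, C8→Charlie 3·16=48. Service 851; fixed 306; total 1157.
{Delta}: service 878 + fixed 282 = 1160
{Charlie, Delta}: service 590 + fixed 588 = 1178
{Alpha, Bravo, Charlie, Delta}: C1→Bravo 2·7=14, C2→Charlie 6·10=60, C3→Alpha 4·5=20, C4→Delta 4·25=100, C5→Charlie 6·22=132, C6→Alpha 4·5=20, C7→Delta 9·12=108, C8→Alpha 3·16=48. Service 502; fixed 1904; total 2406.
(All 15 nonempty subsets were checked; Charlie only is lowest.)

Open Charlie only; minimum total cost 1157.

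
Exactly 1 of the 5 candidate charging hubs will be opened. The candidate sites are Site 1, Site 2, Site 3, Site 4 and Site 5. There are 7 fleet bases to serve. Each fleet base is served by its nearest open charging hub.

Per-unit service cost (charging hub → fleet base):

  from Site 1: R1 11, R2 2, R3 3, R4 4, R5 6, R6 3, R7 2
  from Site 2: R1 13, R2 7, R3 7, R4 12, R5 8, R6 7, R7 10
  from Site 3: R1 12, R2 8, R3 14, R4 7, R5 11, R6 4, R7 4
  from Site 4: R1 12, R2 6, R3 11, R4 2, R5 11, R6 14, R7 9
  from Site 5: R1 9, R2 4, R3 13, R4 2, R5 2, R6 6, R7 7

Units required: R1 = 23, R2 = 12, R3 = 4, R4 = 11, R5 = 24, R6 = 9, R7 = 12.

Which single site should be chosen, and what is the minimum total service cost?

With exactly 1 open, each fleet base uses its cheapest among the chosen.
{Site 5}: R1→Site 5 9·23=207, R2→Site 5 4·12=48, R3→Site 5 13·4=52, R4→Site 5 2·11=22, R5→Site 5 2·24=48, R6→Site 5 6·9=54, R7→Site 5 7·12=84. Service cost 515.
{Site 1}: service cost 528
{Site 3}: service cost 853
Among all 5 size-1 choices, {Site 5} is lowest.

Choose Site 5 only; total service cost 515.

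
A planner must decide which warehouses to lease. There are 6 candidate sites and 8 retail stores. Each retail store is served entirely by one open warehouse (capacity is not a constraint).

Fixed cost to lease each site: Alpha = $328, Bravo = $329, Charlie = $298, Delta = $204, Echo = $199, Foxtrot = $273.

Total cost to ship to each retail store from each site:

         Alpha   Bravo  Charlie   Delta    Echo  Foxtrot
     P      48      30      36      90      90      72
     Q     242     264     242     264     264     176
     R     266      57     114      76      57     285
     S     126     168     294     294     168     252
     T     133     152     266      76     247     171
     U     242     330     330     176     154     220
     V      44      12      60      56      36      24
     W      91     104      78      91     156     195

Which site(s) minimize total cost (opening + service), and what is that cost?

For any fixed open set, each retail store goes to its cheapest open site; total = fixed + service.
{Delta}: P→Delta 90, Q→Delta 264, R→Delta 76, S→Delta 294, T→Delta 76, U→Delta 176, V→Delta 56, W→Delta 91. Service 1123; fixed 204; total 1327.
{Delta, Echo}: service 936 + fixed 403 = 1339
{Echo}: P→Echo 90, Q→Echo 264, R→Echo 57, S→Echo 168, T→Echo 247, U→Echo 154, V→Echo 36, W→Echo 156. Service 1172; fixed 199; total 1371.
{Alpha, Bravo, Charlie, Delta, Echo, Foxtrot}: P→Bravo 30, Q→Foxtrot 176, R→Bravo 57, S→Alpha 126, T→Delta 76, U→Echo 154, V→Bravo 12, W→Charlie 78. Service 709; fixed 1631; total 2340.
No other subset beats 1327.

Open Delta only; minimum total cost 1327.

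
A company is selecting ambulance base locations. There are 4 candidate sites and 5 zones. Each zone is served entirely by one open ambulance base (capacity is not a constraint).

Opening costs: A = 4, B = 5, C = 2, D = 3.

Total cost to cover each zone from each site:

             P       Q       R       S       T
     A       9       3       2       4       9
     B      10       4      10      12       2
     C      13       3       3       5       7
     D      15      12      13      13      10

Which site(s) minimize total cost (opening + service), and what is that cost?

For any fixed open set, each zone goes to its cheapest open site; total = fixed + service.
{A, B}: P→A 9, Q→A 3, R→A 2, S→A 4, T→B 2. Service 20; fixed 9; total 29.
{B, C}: service 23 + fixed 7 = 30
{A}: service 27 + fixed 4 = 31
{A, B, C, D}: P→A 9, Q→A 3, R→A 2, S→A 4, T→B 2. Service 20; fixed 14; total 34.
No other subset beats 29.

Open A and B; minimum total cost 29.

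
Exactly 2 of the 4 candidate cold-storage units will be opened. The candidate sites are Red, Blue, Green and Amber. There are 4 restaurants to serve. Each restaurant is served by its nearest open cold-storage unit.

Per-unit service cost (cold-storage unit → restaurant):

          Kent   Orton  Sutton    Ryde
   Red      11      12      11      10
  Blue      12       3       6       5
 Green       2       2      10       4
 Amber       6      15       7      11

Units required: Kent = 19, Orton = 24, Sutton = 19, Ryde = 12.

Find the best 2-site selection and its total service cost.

With exactly 2 open, each restaurant uses its cheapest among the chosen.
{Blue, Green}: Kent→Green 2·19=38, Orton→Green 2·24=48, Sutton→Blue 6·19=114, Ryde→Green 4·12=48. Service cost 248.
{Green, Amber}: service cost 267
{Red, Green}: service cost 324
Among all 6 size-2 choices, {Blue, Green} is lowest.

Choose Blue and Green; total service cost 248.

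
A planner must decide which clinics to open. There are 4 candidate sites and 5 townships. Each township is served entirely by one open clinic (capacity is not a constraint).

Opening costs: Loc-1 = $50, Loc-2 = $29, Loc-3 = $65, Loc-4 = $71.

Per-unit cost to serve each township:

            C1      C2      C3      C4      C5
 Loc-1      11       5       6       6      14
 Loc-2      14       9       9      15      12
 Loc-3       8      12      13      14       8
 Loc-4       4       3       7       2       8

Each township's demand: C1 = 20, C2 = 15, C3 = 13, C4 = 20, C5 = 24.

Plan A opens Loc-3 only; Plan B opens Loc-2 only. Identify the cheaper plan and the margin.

Plan A is cheaper by 103.

Plan A: {Loc-3}: C1→Loc-3 8·20=160, C2→Loc-3 12·15=180, C3→Loc-3 13·13=169, C4→Loc-3 14·20=280, C5→Loc-3 8·24=192. Service 981; fixed 65; total 1046.
Plan B: {Loc-2}: C1→Loc-2 14·20=280, C2→Loc-2 9·15=135, C3→Loc-2 9·13=117, C4→Loc-2 15·20=300, C5→Loc-2 12·24=288. Service 1120; fixed 29; total 1149.
Difference: |1046 − 1149| = 103.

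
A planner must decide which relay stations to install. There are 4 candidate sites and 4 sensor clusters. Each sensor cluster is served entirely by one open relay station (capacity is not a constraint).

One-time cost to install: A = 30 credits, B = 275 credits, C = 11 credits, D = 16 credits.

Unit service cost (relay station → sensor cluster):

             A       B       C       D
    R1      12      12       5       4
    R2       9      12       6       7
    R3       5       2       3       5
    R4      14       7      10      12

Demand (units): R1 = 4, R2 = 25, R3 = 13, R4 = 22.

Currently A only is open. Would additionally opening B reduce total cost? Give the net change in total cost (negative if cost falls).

No — net change +82 (cost rises by 82).

Current service cost with {A}: 646.
Adding B: each sensor cluster re-picks its cheapest; new service cost 453, saving 193.
Extra fixed cost: 275. Net change = 275 − 193 = 82.
(Totals: 676 → 758.)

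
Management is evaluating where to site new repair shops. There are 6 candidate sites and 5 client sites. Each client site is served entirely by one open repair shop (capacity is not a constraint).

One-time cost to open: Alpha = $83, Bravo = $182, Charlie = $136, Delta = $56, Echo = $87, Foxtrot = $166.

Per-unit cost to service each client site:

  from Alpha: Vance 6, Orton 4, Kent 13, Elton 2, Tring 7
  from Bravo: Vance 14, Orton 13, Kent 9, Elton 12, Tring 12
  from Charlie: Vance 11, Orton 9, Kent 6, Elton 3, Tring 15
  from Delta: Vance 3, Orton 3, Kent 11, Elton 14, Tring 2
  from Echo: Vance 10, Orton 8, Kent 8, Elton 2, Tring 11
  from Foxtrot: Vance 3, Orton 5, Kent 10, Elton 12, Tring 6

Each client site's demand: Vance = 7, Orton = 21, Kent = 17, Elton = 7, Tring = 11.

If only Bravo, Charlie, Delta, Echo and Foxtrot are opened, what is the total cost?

Total cost: 849

Each client site is assigned to its cheapest site among the open ones.
{Bravo, Charlie, Delta, Echo, Foxtrot}: Vance→Delta 3·7=21, Orton→Delta 3·21=63, Kent→Charlie 6·17=102, Elton→Echo 2·7=14, Tring→Delta 2·11=22. Service 222; fixed 627; total 849.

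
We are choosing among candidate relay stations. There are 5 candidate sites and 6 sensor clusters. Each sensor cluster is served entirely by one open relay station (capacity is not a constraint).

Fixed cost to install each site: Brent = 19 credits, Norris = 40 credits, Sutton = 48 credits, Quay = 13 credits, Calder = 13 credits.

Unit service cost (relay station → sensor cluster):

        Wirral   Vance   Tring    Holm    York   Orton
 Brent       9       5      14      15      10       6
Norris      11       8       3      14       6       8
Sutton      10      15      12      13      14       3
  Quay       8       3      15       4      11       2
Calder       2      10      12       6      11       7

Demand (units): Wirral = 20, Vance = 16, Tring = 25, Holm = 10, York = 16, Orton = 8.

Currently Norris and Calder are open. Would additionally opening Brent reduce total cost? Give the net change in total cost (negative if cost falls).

Current service cost with {Norris, Calder}: 455.
Adding Brent: each sensor cluster re-picks its cheapest; new service cost 399, saving 56.
Extra fixed cost: 19. Net change = 19 − 56 = -37.
(Totals: 508 → 471.)

Yes — net change −37 (cost falls by 37).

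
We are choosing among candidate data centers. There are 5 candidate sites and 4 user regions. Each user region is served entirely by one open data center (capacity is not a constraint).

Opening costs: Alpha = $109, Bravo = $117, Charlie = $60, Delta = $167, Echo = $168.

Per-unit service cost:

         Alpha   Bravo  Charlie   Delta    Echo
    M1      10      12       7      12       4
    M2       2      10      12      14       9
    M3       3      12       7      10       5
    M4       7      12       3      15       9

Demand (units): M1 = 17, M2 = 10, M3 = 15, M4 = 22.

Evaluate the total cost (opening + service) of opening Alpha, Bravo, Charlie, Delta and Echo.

Each user region is assigned to its cheapest site among the open ones.
{Alpha, Bravo, Charlie, Delta, Echo}: M1→Echo 4·17=68, M2→Alpha 2·10=20, M3→Alpha 3·15=45, M4→Charlie 3·22=66. Service 199; fixed 621; total 820.

Total cost: 820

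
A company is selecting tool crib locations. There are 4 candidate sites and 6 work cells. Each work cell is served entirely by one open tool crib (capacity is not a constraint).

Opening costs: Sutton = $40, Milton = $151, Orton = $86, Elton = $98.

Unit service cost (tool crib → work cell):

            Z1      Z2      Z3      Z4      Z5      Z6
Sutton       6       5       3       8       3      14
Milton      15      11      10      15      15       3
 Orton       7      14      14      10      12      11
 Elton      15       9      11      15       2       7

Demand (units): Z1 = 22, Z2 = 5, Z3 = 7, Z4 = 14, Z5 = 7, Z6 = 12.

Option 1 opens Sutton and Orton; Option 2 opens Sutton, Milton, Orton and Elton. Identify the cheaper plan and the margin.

Option 1: {Sutton, Orton}: Z1→Sutton 6·22=132, Z2→Sutton 5·5=25, Z3→Sutton 3·7=21, Z4→Sutton 8·14=112, Z5→Sutton 3·7=21, Z6→Orton 11·12=132. Service 443; fixed 126; total 569.
Option 2: {Sutton, Milton, Orton, Elton}: Z1→Sutton 6·22=132, Z2→Sutton 5·5=25, Z3→Sutton 3·7=21, Z4→Sutton 8·14=112, Z5→Elton 2·7=14, Z6→Milton 3·12=36. Service 340; fixed 375; total 715.
Difference: |569 − 715| = 146.

Option 1 is cheaper by 146.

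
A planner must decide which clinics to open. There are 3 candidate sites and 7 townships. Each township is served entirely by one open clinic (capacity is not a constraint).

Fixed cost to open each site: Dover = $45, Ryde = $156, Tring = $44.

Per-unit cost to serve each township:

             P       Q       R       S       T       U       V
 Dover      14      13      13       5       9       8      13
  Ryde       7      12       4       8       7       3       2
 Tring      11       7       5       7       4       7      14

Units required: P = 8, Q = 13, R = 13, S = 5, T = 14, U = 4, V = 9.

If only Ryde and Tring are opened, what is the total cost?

Total cost: 520

Each township is assigned to its cheapest site among the open ones.
{Ryde, Tring}: P→Ryde 7·8=56, Q→Tring 7·13=91, R→Ryde 4·13=52, S→Tring 7·5=35, T→Tring 4·14=56, U→Ryde 3·4=12, V→Ryde 2·9=18. Service 320; fixed 200; total 520.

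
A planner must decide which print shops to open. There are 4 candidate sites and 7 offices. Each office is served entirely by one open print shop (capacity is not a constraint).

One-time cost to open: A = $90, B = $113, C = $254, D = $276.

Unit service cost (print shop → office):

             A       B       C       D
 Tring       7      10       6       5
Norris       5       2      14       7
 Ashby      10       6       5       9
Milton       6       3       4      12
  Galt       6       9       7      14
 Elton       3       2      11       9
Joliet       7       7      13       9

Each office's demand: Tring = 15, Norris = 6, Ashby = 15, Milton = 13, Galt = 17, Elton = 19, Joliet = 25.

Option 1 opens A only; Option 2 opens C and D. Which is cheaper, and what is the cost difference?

Option 1: {A}: Tring→A 7·15=105, Norris→A 5·6=30, Ashby→A 10·15=150, Milton→A 6·13=78, Galt→A 6·17=102, Elton→A 3·19=57, Joliet→A 7·25=175. Service 697; fixed 90; total 787.
Option 2: {C, D}: Tring→D 5·15=75, Norris→D 7·6=42, Ashby→C 5·15=75, Milton→C 4·13=52, Galt→C 7·17=119, Elton→D 9·19=171, Joliet→D 9·25=225. Service 759; fixed 530; total 1289.
Difference: |787 − 1289| = 502.

Option 1 is cheaper by 502.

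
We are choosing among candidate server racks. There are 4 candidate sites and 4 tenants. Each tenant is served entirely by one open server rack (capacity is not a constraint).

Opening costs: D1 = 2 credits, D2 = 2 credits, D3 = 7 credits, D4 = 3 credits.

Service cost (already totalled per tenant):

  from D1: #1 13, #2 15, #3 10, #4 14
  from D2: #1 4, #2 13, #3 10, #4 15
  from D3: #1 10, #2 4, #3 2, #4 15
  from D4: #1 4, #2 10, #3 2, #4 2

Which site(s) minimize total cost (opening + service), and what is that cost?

For any fixed open set, each tenant goes to its cheapest open site; total = fixed + service.
{D4}: #1→D4 4, #2→D4 10, #3→D4 2, #4→D4 2. Service 18; fixed 3; total 21.
{D3, D4}: #1→D4 4, #2→D3 4, #3→D3 2, #4→D4 2. Service 12; fixed 10; total 22.
{D1, D4}: service 18 + fixed 5 = 23
{D1, D2, D3, D4}: service 12 + fixed 14 = 26
No other subset beats 21.

Open D4 only; minimum total cost 21.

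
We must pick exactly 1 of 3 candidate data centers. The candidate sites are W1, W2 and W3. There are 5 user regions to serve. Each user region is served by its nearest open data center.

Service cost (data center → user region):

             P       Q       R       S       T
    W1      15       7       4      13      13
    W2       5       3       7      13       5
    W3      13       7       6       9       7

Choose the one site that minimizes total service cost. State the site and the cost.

Choose W2 only; total service cost 33.

With exactly 1 open, each user region uses its cheapest among the chosen.
{W2}: P→W2 5, Q→W2 3, R→W2 7, S→W2 13, T→W2 5. Service cost 33.
{W3}: service cost 42
{W1}: service cost 52
Among all 3 size-1 choices, {W2} is lowest.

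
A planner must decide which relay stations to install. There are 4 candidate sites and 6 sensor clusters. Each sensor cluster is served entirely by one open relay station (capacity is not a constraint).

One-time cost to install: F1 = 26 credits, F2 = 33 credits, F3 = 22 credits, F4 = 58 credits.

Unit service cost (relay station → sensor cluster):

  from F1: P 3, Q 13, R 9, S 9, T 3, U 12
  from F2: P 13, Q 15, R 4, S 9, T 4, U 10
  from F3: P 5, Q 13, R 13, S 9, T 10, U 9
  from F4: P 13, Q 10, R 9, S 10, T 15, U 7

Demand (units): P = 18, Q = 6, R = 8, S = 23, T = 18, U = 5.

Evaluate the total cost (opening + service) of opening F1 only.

Total cost: 551

Each sensor cluster is assigned to its cheapest site among the open ones.
{F1}: P→F1 3·18=54, Q→F1 13·6=78, R→F1 9·8=72, S→F1 9·23=207, T→F1 3·18=54, U→F1 12·5=60. Service 525; fixed 26; total 551.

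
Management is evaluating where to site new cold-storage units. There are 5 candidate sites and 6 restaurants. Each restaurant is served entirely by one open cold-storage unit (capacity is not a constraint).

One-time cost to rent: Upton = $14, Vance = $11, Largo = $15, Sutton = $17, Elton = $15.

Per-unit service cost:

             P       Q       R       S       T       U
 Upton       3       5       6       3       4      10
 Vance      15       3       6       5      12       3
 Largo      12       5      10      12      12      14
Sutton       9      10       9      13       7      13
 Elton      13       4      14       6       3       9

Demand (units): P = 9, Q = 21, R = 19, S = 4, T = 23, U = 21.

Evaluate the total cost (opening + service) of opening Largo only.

Each restaurant is assigned to its cheapest site among the open ones.
{Largo}: P→Largo 12·9=108, Q→Largo 5·21=105, R→Largo 10·19=190, S→Largo 12·4=48, T→Largo 12·23=276, U→Largo 14·21=294. Service 1021; fixed 15; total 1036.

Total cost: 1036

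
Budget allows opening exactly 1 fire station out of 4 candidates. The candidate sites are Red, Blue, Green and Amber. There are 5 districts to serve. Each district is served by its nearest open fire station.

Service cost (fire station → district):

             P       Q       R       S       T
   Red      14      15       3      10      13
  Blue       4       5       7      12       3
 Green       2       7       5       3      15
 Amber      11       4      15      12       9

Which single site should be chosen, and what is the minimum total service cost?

With exactly 1 open, each district uses its cheapest among the chosen.
{Blue}: P→Blue 4, Q→Blue 5, R→Blue 7, S→Blue 12, T→Blue 3. Service cost 31.
{Green}: service cost 32
{Amber}: service cost 51
Among all 4 size-1 choices, {Blue} is lowest.

Choose Blue only; total service cost 31.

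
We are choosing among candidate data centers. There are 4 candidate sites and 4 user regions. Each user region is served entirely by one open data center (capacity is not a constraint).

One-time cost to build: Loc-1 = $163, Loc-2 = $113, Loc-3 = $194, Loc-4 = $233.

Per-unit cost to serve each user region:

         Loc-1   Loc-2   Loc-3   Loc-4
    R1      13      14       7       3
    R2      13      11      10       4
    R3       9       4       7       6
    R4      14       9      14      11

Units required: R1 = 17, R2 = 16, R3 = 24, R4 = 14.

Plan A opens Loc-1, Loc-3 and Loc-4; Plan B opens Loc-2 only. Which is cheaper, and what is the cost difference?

Plan B is cheaper by 254.

Plan A: {Loc-1, Loc-3, Loc-4}: R1→Loc-4 3·17=51, R2→Loc-4 4·16=64, R3→Loc-4 6·24=144, R4→Loc-4 11·14=154. Service 413; fixed 590; total 1003.
Plan B: {Loc-2}: R1→Loc-2 14·17=238, R2→Loc-2 11·16=176, R3→Loc-2 4·24=96, R4→Loc-2 9·14=126. Service 636; fixed 113; total 749.
Difference: |1003 − 749| = 254.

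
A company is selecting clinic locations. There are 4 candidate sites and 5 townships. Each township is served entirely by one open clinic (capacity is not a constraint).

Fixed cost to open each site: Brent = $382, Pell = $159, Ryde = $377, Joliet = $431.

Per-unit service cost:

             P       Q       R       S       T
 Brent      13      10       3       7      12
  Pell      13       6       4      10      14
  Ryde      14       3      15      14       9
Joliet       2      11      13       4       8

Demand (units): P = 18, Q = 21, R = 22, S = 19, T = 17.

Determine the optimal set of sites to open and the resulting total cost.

Open Pell only; minimum total cost 1035.

For any fixed open set, each township goes to its cheapest open site; total = fixed + service.
{Pell}: P→Pell 13·18=234, Q→Pell 6·21=126, R→Pell 4·22=88, S→Pell 10·19=190, T→Pell 14·17=238. Service 876; fixed 159; total 1035.
{Pell, Joliet}: service 462 + fixed 590 = 1052
{Joliet}: service 765 + fixed 431 = 1196
{Brent, Pell, Ryde, Joliet}: service 377 + fixed 1349 = 1726
No other subset beats 1035.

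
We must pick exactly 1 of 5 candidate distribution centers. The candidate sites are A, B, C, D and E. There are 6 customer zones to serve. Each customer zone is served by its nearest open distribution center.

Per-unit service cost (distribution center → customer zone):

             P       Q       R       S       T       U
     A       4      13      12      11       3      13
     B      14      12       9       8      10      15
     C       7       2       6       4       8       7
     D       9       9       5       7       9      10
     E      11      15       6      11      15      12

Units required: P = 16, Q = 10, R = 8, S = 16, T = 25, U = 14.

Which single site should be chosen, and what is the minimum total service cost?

With exactly 1 open, each customer zone uses its cheapest among the chosen.
{C}: P→C 7·16=112, Q→C 2·10=20, R→C 6·8=48, S→C 4·16=64, T→C 8·25=200, U→C 7·14=98. Service cost 542.
{A}: service cost 723
{D}: service cost 751
Among all 5 size-1 choices, {C} is lowest.

Choose C only; total service cost 542.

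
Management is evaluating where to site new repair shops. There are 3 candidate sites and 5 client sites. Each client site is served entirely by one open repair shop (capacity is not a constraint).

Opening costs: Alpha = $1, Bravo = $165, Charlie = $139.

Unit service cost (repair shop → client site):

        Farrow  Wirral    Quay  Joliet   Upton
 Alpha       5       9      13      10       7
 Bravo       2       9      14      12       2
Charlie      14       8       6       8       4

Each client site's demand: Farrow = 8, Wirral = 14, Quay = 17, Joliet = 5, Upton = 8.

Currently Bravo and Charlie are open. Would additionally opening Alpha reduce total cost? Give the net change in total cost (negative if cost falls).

Current service cost with {Bravo, Charlie}: 286.
Adding Alpha: each client site re-picks its cheapest; new service cost 286, saving 0.
Extra fixed cost: 1. Net change = 1 − 0 = 1.
(Totals: 590 → 591.)

No — net change +1 (cost rises by 1).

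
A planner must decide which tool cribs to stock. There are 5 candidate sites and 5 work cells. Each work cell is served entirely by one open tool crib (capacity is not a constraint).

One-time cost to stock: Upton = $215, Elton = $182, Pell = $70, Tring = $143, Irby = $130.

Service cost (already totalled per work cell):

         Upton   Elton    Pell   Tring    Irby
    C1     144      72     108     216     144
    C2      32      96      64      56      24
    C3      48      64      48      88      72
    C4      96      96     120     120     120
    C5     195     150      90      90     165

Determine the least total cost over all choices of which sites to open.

Minimum total cost: 500

For any fixed open set, each work cell goes to its cheapest open site; total = fixed + service.
{Pell}: C1→Pell 108, C2→Pell 64, C3→Pell 48, C4→Pell 120, C5→Pell 90. Service 430; fixed 70; total 500.
{Pell, Irby}: C1→Pell 108, C2→Irby 24, C3→Pell 48, C4→Pell 120, C5→Pell 90. Service 390; fixed 200; total 590.
{Elton, Pell}: service 370 + fixed 252 = 622
{Upton, Elton, Pell, Tring, Irby}: C1→Elton 72, C2→Irby 24, C3→Upton 48, C4→Upton 96, C5→Pell 90. Service 330; fixed 740; total 1070.
No other subset beats 500.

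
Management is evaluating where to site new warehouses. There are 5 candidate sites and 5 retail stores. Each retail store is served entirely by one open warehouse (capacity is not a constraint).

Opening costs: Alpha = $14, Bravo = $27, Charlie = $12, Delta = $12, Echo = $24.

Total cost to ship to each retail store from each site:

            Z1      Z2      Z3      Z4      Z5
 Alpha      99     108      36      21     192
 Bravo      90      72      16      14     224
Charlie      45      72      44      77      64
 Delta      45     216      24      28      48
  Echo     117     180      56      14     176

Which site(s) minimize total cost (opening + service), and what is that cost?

For any fixed open set, each retail store goes to its cheapest open site; total = fixed + service.
{Bravo, Delta}: Z1→Delta 45, Z2→Bravo 72, Z3→Bravo 16, Z4→Bravo 14, Z5→Delta 48. Service 195; fixed 39; total 234.
{Charlie, Delta}: service 217 + fixed 24 = 241
{Bravo, Charlie, Delta}: service 195 + fixed 51 = 246
{Alpha, Bravo, Charlie, Delta, Echo}: Z1→Charlie 45, Z2→Bravo 72, Z3→Bravo 16, Z4→Bravo 14, Z5→Delta 48. Service 195; fixed 89; total 284.
No other subset beats 234.

Open Bravo and Delta; minimum total cost 234.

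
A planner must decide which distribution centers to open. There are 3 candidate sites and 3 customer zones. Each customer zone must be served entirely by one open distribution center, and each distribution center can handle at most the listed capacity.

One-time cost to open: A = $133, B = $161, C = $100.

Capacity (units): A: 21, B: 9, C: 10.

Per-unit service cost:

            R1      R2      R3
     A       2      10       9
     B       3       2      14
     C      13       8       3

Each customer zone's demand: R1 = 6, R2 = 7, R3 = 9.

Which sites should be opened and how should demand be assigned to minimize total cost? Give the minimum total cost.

Open {A, C}: R1→A 2·6=12, R2→A 10·7=70, R3→C 3·9=27.
Loads: A carries 13/21, C carries 9/10. Service 109; fixed 233; total 342.
Next best feasible plan costs 382.

Minimum total cost: 342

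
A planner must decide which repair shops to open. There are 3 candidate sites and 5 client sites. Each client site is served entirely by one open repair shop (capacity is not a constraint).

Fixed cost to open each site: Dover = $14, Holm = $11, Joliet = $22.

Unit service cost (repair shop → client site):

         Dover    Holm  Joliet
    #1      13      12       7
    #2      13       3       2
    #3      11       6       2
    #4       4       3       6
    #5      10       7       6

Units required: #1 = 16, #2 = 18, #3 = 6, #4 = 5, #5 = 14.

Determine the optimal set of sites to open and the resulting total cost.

For any fixed open set, each client site goes to its cheapest open site; total = fixed + service.
{Holm, Joliet}: #1→Joliet 7·16=112, #2→Joliet 2·18=36, #3→Joliet 2·6=12, #4→Holm 3·5=15, #5→Joliet 6·14=84. Service 259; fixed 33; total 292.
{Joliet}: service 274 + fixed 22 = 296
{Dover, Joliet}: #1→Joliet 7·16=112, #2→Joliet 2·18=36, #3→Joliet 2·6=12, #4→Dover 4·5=20, #5→Joliet 6·14=84. Service 264; fixed 36; total 300.
{Dover, Holm, Joliet}: #1→Joliet 7·16=112, #2→Joliet 2·18=36, #3→Joliet 2·6=12, #4→Holm 3·5=15, #5→Joliet 6·14=84. Service 259; fixed 47; total 306.
(All 7 nonempty subsets were checked; Holm and Joliet is lowest.)

Open Holm and Joliet; minimum total cost 292.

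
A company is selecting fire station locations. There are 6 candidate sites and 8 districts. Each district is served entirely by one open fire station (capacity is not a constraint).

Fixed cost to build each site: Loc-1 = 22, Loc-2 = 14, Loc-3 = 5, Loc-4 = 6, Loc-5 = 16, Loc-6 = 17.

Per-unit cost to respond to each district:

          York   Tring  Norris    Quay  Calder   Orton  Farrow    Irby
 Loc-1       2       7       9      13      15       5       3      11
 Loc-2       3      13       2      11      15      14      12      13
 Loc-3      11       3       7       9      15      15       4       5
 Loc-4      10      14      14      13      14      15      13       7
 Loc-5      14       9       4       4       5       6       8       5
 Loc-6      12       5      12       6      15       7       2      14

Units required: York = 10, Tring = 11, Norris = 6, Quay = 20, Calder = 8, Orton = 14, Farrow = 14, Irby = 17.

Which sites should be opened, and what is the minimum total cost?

Open Loc-1, Loc-3 and Loc-5; minimum total cost 437.

For any fixed open set, each district goes to its cheapest open site; total = fixed + service.
{Loc-1, Loc-3, Loc-5}: York→Loc-1 2·10=20, Tring→Loc-3 3·11=33, Norris→Loc-5 4·6=24, Quay→Loc-5 4·20=80, Calder→Loc-5 5·8=40, Orton→Loc-1 5·14=70, Farrow→Loc-1 3·14=42, Irby→Loc-3 5·17=85. Service 394; fixed 43; total 437.
{Loc-1, Loc-2, Loc-3, Loc-5}: service 382 + fixed 57 = 439
{Loc-1, Loc-3, Loc-5, Loc-6}: York→Loc-1 2·10=20, Tring→Loc-3 3·11=33, Norris→Loc-5 4·6=24, Quay→Loc-5 4·20=80, Calder→Loc-5 5·8=40, Orton→Loc-1 5·14=70, Farrow→Loc-6 2·14=28, Irby→Loc-3 5·17=85. Service 380; fixed 60; total 440.
{Loc-1, Loc-2, Loc-3, Loc-4, Loc-5, Loc-6}: York→Loc-1 2·10=20, Tring→Loc-3 3·11=33, Norris→Loc-2 2·6=12, Quay→Loc-5 4·20=80, Calder→Loc-5 5·8=40, Orton→Loc-1 5·14=70, Farrow→Loc-6 2·14=28, Irby→Loc-3 5·17=85. Service 368; fixed 80; total 448.
No other subset beats 437.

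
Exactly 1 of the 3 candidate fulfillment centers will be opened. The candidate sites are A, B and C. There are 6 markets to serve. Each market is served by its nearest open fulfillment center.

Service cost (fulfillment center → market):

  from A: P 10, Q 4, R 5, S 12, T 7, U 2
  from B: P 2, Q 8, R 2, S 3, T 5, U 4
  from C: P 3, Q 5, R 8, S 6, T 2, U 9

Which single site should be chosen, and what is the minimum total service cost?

With exactly 1 open, each market uses its cheapest among the chosen.
{B}: P→B 2, Q→B 8, R→B 2, S→B 3, T→B 5, U→B 4. Service cost 24.
{C}: service cost 33
{A}: service cost 40
Among all 3 size-1 choices, {B} is lowest.

Choose B only; total service cost 24.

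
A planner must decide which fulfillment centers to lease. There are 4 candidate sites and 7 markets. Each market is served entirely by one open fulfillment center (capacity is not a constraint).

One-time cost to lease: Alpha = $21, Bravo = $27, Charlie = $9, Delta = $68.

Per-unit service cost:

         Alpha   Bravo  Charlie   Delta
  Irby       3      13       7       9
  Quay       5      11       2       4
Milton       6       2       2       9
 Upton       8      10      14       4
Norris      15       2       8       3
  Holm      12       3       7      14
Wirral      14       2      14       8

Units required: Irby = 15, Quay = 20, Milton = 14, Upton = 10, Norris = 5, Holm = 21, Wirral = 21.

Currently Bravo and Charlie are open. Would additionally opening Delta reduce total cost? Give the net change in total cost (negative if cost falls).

No — net change +8 (cost rises by 8).

Current service cost with {Bravo, Charlie}: 388.
Adding Delta: each market re-picks its cheapest; new service cost 328, saving 60.
Extra fixed cost: 68. Net change = 68 − 60 = 8.
(Totals: 424 → 432.)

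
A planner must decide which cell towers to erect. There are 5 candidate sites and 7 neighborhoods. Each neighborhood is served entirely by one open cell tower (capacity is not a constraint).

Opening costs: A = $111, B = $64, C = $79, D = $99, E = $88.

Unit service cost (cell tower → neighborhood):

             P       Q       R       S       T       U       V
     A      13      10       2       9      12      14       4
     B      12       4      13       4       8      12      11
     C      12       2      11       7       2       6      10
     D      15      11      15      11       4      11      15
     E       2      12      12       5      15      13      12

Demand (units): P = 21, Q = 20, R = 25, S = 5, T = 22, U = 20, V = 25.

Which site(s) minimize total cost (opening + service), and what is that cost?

For any fixed open set, each neighborhood goes to its cheapest open site; total = fixed + service.
{A, C, E}: P→E 2·21=42, Q→C 2·20=40, R→A 2·25=50, S→E 5·5=25, T→C 2·22=44, U→C 6·20=120, V→A 4·25=100. Service 421; fixed 278; total 699.
{A, B, C, E}: service 416 + fixed 342 = 758
{A, C, D, E}: service 421 + fixed 377 = 798
{A, B, C, D, E}: service 416 + fixed 441 = 857
No other subset beats 699.

Open A, C and E; minimum total cost 699.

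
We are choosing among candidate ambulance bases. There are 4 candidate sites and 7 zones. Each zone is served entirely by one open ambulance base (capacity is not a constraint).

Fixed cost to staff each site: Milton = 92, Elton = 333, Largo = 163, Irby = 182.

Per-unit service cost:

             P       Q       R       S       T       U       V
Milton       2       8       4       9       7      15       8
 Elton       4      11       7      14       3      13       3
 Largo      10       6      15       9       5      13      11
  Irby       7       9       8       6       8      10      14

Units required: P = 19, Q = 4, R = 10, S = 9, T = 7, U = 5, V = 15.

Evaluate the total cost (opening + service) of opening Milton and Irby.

Each zone is assigned to its cheapest site among the open ones.
{Milton, Irby}: P→Milton 2·19=38, Q→Milton 8·4=32, R→Milton 4·10=40, S→Irby 6·9=54, T→Milton 7·7=49, U→Irby 10·5=50, V→Milton 8·15=120. Service 383; fixed 274; total 657.

Total cost: 657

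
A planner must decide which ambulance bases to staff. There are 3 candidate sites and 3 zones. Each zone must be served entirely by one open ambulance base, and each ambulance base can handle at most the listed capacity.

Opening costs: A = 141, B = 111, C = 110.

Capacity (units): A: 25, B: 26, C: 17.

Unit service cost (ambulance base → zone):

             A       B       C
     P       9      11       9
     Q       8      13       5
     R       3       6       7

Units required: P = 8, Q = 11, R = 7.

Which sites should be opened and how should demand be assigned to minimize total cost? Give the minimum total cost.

Minimum total cost: 384

Open {B}: P→B 11·8=88, Q→B 13·11=143, R→B 6·7=42.
Loads: B carries 26/26. Service 273; fixed 111; total 384.
Next best feasible plan costs 399.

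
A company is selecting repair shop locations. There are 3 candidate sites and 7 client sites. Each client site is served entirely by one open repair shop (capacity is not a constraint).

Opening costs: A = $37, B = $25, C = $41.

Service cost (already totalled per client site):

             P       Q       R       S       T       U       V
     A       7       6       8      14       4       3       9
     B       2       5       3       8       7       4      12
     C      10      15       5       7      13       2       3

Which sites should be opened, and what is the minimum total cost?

Open B only; minimum total cost 66.

For any fixed open set, each client site goes to its cheapest open site; total = fixed + service.
{B}: P→B 2, Q→B 5, R→B 3, S→B 8, T→B 7, U→B 4, V→B 12. Service 41; fixed 25; total 66.
{A}: P→A 7, Q→A 6, R→A 8, S→A 14, T→A 4, U→A 3, V→A 9. Service 51; fixed 37; total 88.
{B, C}: P→B 2, Q→B 5, R→B 3, S→C 7, T→B 7, U→C 2, V→C 3. Service 29; fixed 66; total 95.
{A, B, C}: P→B 2, Q→B 5, R→B 3, S→C 7, T→A 4, U→C 2, V→C 3. Service 26; fixed 103; total 129.
No other subset beats 66.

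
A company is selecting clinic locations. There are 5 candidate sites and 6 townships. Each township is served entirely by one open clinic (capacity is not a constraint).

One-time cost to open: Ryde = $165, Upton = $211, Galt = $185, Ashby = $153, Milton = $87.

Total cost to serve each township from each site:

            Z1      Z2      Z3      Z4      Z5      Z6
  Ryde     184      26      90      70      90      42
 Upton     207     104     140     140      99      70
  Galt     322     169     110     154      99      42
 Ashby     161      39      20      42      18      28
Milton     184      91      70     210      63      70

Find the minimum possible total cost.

Minimum total cost: 461

For any fixed open set, each township goes to its cheapest open site; total = fixed + service.
{Ashby}: Z1→Ashby 161, Z2→Ashby 39, Z3→Ashby 20, Z4→Ashby 42, Z5→Ashby 18, Z6→Ashby 28. Service 308; fixed 153; total 461.
{Ashby, Milton}: service 308 + fixed 240 = 548
{Ryde, Ashby}: Z1→Ashby 161, Z2→Ryde 26, Z3→Ashby 20, Z4→Ashby 42, Z5→Ashby 18, Z6→Ashby 28. Service 295; fixed 318; total 613.
{Ryde, Upton, Galt, Ashby, Milton}: service 295 + fixed 801 = 1096
No other subset beats 461.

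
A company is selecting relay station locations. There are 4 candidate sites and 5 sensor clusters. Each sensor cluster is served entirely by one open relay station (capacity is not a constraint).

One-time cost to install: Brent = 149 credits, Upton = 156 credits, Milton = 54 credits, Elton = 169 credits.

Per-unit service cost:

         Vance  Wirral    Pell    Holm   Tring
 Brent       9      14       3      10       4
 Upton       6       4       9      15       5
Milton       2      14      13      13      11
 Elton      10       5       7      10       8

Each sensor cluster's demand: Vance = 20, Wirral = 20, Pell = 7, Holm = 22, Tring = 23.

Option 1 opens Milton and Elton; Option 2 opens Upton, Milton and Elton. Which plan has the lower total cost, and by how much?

Option 1 is cheaper by 67.

Option 1: {Milton, Elton}: Vance→Milton 2·20=40, Wirral→Elton 5·20=100, Pell→Elton 7·7=49, Holm→Elton 10·22=220, Tring→Elton 8·23=184. Service 593; fixed 223; total 816.
Option 2: {Upton, Milton, Elton}: Vance→Milton 2·20=40, Wirral→Upton 4·20=80, Pell→Elton 7·7=49, Holm→Elton 10·22=220, Tring→Upton 5·23=115. Service 504; fixed 379; total 883.
Difference: |816 − 883| = 67.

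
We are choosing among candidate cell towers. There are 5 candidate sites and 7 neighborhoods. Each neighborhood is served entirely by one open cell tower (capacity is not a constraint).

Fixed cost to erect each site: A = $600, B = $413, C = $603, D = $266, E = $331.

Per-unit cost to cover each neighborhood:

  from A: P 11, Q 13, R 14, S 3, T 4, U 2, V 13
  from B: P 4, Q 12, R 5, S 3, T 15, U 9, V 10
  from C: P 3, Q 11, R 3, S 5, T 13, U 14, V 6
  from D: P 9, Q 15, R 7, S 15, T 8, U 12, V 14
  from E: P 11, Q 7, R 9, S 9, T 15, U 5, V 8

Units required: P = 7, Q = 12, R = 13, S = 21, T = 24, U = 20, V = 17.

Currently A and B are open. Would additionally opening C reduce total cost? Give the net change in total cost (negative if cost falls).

No — net change +490 (cost rises by 490).

Current service cost with {A, B}: 606.
Adding C: each neighborhood re-picks its cheapest; new service cost 493, saving 113.
Extra fixed cost: 603. Net change = 603 − 113 = 490.
(Totals: 1619 → 2109.)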